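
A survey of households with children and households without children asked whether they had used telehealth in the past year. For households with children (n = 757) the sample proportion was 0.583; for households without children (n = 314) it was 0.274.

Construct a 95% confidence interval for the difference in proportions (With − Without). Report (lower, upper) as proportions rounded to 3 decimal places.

(0.248, 0.370)

Each SE is √(p̂(1−p̂)/n): √(0.5830·0.4170/757) = 0.01792 and √(0.2740·0.7260/314) = 0.02517.
SE(p̂₁ − p̂₂) = √(SE₁² + SE₂²) = √(0.0003211264 + 0.0006335289) = 0.03090, since the two samples are independent.
At 95% confidence z* = 1.960; margin = 1.960 × 0.03090 = 0.06056.
The difference is 0.5830 − 0.2740 = 0.3090, so the interval is 0.3090 ± 0.06056 = (0.248, 0.370).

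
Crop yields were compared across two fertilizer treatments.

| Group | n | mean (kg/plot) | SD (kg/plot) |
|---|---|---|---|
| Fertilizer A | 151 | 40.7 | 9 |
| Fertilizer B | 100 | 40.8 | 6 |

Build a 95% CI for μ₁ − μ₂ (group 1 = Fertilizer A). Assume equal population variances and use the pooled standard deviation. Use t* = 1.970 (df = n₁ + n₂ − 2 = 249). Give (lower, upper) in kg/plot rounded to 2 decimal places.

(-2.12, 1.92)

s_p = √[((n₁−1)s₁² + (n₂−1)s₂²)/(n₁+n₂−2)] = √[(150·9² + 99·6²)/249] = 7.9441.
SE = 7.9441·√(1/151 + 1/100) = 1.0242.
With t* = 1.970, margin = 1.970 × 1.0242 = 2.0177.
x̄₁ − x̄₂ = 40.7 − 40.8 = -0.1000; interval -0.1000 ± 2.0177 = (-2.12, 1.92).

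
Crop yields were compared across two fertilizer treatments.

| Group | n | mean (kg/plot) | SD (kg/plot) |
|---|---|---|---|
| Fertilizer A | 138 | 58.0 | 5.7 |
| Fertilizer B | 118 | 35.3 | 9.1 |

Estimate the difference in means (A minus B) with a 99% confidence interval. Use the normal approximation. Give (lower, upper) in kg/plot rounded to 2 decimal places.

(20.21, 25.19)

SE₁ = s₁/√n₁ = 5.7/√138 = 0.4852; SE₂ = 9.1/√118 = 0.8377.
Independent samples, unequal variances: SE_diff = √(SE₁² + SE₂²) = √(0.23541904 + 0.70174129) = 0.9681.
z* = 2.576, so margin of error = 2.576 × 0.9681 = 2.4938.
Difference in means = 58.0 − 35.3 = 22.7000.
22.7000 ± 2.4938 → (20.21, 25.19).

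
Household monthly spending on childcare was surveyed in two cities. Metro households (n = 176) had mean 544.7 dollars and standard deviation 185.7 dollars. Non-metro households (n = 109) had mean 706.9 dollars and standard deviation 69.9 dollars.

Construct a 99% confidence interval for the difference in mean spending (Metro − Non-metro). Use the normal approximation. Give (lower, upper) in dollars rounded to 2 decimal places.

SE₁ = s₁/√n₁ = 185.7/√176 = 13.9977; SE₂ = 69.9/√109 = 6.6952.
Independent samples, unequal variances: SE_diff = √(SE₁² + SE₂²) = √(195.93560529 + 44.82570304) = 15.5165.
z* = 2.576, so margin of error = 2.576 × 15.5165 = 39.9705.
Difference in means = 544.7 − 706.9 = -162.2000.
-162.2000 ± 39.9705 → (-202.17, -122.23).

(-202.17, -122.23)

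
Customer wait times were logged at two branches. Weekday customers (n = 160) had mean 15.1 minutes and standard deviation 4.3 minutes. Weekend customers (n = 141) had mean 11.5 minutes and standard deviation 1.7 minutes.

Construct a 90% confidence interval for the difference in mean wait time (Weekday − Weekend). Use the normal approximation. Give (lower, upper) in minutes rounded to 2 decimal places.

SE₁ = s₁/√n₁ = 4.3/√160 = 0.3399; SE₂ = 1.7/√141 = 0.1432.
Independent samples, unequal variances: SE_diff = √(SE₁² + SE₂²) = √(0.11553201 + 0.02050624) = 0.3688.
z* = 1.645, so margin of error = 1.645 × 0.3688 = 0.6067.
Difference in means = 15.1 − 11.5 = 3.6000.
3.6000 ± 0.6067 → (2.99, 4.21).

(2.99, 4.21)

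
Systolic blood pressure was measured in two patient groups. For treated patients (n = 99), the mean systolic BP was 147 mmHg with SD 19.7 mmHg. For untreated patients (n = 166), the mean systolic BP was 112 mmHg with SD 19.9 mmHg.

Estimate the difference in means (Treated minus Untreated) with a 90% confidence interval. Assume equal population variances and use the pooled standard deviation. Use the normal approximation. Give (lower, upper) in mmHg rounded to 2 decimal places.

Pooled variance s_p² = [98·19.7² + 165·19.9²] / (99+166−2) = 393.0588, so s_p = 19.8257.
SE_diff = s_p·√(1/n₁ + 1/n₂) = 19.8257·√(1/99 + 1/166) = 2.5176.
z* = 1.645; margin = 1.645 × 2.5176 = 4.1415.
Difference = 147 − 112 = 35.0000.
35.0000 ± 4.1415 → (30.86, 39.14).

(30.86, 39.14)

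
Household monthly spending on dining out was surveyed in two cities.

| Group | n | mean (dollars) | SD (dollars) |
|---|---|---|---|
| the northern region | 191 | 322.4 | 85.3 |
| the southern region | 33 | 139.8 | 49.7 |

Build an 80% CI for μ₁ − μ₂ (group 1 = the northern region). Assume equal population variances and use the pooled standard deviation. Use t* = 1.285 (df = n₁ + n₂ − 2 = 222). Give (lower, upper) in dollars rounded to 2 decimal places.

(162.94, 202.26)

s_p = √[((n₁−1)s₁² + (n₂−1)s₂²)/(n₁+n₂−2)] = √[(190·85.3² + 32·49.7²)/222] = 81.1377.
SE = 81.1377·√(1/191 + 1/33) = 15.2958.
With t* = 1.285, margin = 1.285 × 15.2958 = 19.6551.
x̄₁ − x̄₂ = 322.4 − 139.8 = 182.6000; interval 182.6000 ± 19.6551 = (162.94, 202.26).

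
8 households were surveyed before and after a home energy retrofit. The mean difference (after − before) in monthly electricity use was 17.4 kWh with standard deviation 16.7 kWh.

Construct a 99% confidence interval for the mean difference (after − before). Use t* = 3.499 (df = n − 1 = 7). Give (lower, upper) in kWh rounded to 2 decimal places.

(-3.26, 38.06)

Paired design: SE = s_d/√n = 16.7/√8 = 5.9043.
t* = 3.499; margin of error = 3.499 × 5.9043 = 20.6591.
17.4 ± 20.6591 → (-3.26, 38.06).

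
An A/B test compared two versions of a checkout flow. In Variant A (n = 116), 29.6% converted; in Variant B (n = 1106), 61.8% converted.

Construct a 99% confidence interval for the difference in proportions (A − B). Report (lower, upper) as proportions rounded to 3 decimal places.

The two standard errors are √(0.2960×0.7040/116) = 0.04238 and √(0.6180×0.3820/1106) = 0.01461.
Because the samples are independent, SE_diff = √(0.04238² + 0.01461²) = 0.04483.
Using z* = 2.576 for 99%, ME = 2.576 × 0.04483 = 0.11548.
p̂₁ − p̂₂ = -0.3220; interval -0.3220 ± 0.11548 gives (-0.437, -0.207).

(-0.437, -0.207)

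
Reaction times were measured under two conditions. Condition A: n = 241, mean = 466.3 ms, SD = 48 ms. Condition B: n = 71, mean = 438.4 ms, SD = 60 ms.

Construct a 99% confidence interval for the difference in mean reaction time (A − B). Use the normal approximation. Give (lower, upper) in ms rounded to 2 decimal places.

Standard errors of each mean: 48/√241 = 3.0920 and 60/√71 = 7.1207.
SE(x̄₁ − x̄₂) = √(3.0920² + 7.1207²) = 7.7630 for independent samples with unequal variances.
With z* = 2.576, the margin is 2.576 × 7.7630 = 19.9975.
x̄₁ − x̄₂ = 466.3 − 438.4 = 27.9000; the interval is 27.9000 ± 19.9975 = (7.90, 47.90).

(7.90, 47.90)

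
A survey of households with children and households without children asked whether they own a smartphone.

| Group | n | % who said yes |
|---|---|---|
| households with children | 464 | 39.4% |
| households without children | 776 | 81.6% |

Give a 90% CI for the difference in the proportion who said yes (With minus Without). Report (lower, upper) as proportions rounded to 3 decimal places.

(-0.466, -0.378)

Each SE is √(p̂(1−p̂)/n): √(0.3940·0.6060/464) = 0.02268 and √(0.8160·0.1840/776) = 0.01391.
SE(p̂₁ − p̂₂) = √(SE₁² + SE₂²) = √(0.0005143824 + 0.0001934881) = 0.02661, since the two samples are independent.
At 90% confidence z* = 1.645; margin = 1.645 × 0.02661 = 0.04377.
The difference is 0.3940 − 0.8160 = -0.4220, so the interval is -0.4220 ± 0.04377 = (-0.466, -0.378).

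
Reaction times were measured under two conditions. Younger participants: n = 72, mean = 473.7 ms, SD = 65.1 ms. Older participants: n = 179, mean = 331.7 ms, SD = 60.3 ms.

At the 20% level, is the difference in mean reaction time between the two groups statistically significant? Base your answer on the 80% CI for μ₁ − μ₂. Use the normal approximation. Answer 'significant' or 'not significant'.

Per-group SEs: s₁/√n₁ = 65.1/√72 = 7.6721, s₂/√n₂ = 60.3/√179 = 4.5070.
Unpooled SE of the difference: √(58.86111841 + 20.313049) = 8.8980.
Margin of error = z* · SE = 1.282 × 8.8980 = 11.4072.
x̄₁ − x̄₂ = 473.7 − 331.7 = 142.0000.
CI: 142.0000 ± 11.4072 = (130.5928, 153.4072).
The interval (130.5928, 153.4072) does not contain 0, so the difference is significant.

significant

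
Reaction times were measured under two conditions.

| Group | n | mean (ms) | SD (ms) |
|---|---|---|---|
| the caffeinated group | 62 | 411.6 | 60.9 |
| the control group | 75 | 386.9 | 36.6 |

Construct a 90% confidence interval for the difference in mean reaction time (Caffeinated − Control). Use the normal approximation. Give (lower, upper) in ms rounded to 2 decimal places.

(10.20, 39.20)

Per-group SEs: s₁/√n₁ = 60.9/√62 = 7.7343, s₂/√n₂ = 36.6/√75 = 4.2262.
Unpooled SE of the difference: √(59.81939649 + 17.86076644) = 8.8136.
Margin of error = z* · SE = 1.645 × 8.8136 = 14.4984.
x̄₁ − x̄₂ = 411.6 − 386.9 = 24.7000.
CI: 24.7000 ± 14.4984 = (10.20, 39.20).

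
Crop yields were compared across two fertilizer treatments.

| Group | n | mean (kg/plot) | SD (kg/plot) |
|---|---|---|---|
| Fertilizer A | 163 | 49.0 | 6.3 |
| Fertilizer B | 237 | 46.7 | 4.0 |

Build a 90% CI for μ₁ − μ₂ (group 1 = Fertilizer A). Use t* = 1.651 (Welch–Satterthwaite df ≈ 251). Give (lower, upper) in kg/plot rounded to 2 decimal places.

Standard errors of each mean: 6.3/√163 = 0.4935 and 4.0/√237 = 0.2598.
SE(x̄₁ − x̄₂) = √(0.4935² + 0.2598²) = 0.5577 for independent samples with unequal variances.
With t* = 1.651, the margin is 1.651 × 0.5577 = 0.9208.
x̄₁ − x̄₂ = 49.0 − 46.7 = 2.3000; the interval is 2.3000 ± 0.9208 = (1.38, 3.22).

(1.38, 3.22)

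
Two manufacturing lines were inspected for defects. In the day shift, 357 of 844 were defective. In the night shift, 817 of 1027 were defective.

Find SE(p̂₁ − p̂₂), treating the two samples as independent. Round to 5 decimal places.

0.02116

Sample proportions: 357/844 = 0.4230, 817/1027 = 0.7955.
Each SE is √(p̂(1−p̂)/n): √(0.4230·0.5770/844) = 0.01701 and √(0.7955·0.2045/1027) = 0.01259.
SE(p̂₁ − p̂₂) = √(SE₁² + SE₂²) = √(0.0002893401 + 0.0001585081) = 0.02116, since the two samples are independent.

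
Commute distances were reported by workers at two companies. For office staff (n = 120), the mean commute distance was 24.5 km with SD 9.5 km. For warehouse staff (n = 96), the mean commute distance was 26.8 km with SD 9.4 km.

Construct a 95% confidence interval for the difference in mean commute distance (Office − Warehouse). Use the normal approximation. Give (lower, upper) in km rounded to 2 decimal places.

Standard errors of each mean: 9.5/√120 = 0.8672 and 9.4/√96 = 0.9594.
SE(x̄₁ − x̄₂) = √(0.8672² + 0.9594²) = 1.2932 for independent samples with unequal variances.
With z* = 1.960, the margin is 1.960 × 1.2932 = 2.5347.
x̄₁ − x̄₂ = 24.5 − 26.8 = -2.3000; the interval is -2.3000 ± 2.5347 = (-4.83, 0.23).

(-4.83, 0.23)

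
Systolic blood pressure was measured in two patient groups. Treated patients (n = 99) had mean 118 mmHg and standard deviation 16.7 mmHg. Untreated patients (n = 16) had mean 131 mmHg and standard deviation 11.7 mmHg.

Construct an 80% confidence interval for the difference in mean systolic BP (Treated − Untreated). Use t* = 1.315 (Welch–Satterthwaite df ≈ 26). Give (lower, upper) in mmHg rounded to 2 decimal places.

(-17.43, -8.57)

Standard errors of each mean: 16.7/√99 = 1.6784 and 11.7/√16 = 2.9250.
SE(x̄₁ − x̄₂) = √(1.6784² + 2.9250²) = 3.3723 for independent samples with unequal variances.
With t* = 1.315, the margin is 1.315 × 3.3723 = 4.4346.
x̄₁ − x̄₂ = 118 − 131 = -13.0000; the interval is -13.0000 ± 4.4346 = (-17.43, -8.57).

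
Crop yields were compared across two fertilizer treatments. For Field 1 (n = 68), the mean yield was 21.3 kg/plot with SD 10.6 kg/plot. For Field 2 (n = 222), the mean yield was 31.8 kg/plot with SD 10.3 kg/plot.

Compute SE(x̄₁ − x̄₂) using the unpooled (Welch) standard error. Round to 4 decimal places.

1.4595

Per-group SEs: s₁/√n₁ = 10.6/√68 = 1.2854, s₂/√n₂ = 10.3/√222 = 0.6913.
Unpooled SE of the difference: √(1.65225316 + 0.47789569) = 1.4595.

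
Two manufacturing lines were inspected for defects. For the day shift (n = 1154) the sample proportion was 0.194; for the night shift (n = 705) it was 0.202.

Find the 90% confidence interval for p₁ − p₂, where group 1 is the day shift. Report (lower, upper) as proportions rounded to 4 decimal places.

The two standard errors are √(0.1940×0.8060/1154) = 0.01164 and √(0.2020×0.7980/705) = 0.01512.
Because the samples are independent, SE_diff = √(0.01164² + 0.01512²) = 0.01908.
Using z* = 1.645 for 90%, ME = 1.645 × 0.01908 = 0.03139.
p̂₁ − p̂₂ = -0.0080; interval -0.0080 ± 0.03139 gives (-0.0394, 0.0234).

(-0.0394, 0.0234)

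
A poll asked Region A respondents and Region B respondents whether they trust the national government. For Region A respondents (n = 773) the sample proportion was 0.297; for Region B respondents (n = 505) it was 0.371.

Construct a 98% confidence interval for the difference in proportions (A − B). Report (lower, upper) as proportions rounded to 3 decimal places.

The two standard errors are √(0.2970×0.7030/773) = 0.01643 and √(0.3710×0.6290/505) = 0.02150.
Because the samples are independent, SE_diff = √(0.01643² + 0.02150²) = 0.02706.
Using z* = 2.326 for 98%, ME = 2.326 × 0.02706 = 0.06294.
p̂₁ − p̂₂ = -0.0740; interval -0.0740 ± 0.06294 gives (-0.137, -0.011).

(-0.137, -0.011)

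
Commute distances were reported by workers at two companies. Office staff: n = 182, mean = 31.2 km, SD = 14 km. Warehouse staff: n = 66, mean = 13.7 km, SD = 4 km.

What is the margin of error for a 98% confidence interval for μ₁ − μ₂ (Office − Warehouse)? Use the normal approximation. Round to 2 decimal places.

Standard errors of each mean: 14/√182 = 1.0377 and 4/√66 = 0.4924.
SE(x̄₁ − x̄₂) = √(1.0377² + 0.4924²) = 1.1486 for independent samples with unequal variances.
With z* = 2.326, the margin is 2.326 × 1.1486 = 2.6716.

2.67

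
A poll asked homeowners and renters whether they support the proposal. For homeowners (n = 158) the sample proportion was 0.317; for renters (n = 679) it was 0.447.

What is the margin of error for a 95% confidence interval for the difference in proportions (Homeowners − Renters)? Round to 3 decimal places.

0.082

Each SE is √(p̂(1−p̂)/n): √(0.3170·0.6830/158) = 0.03702 and √(0.4470·0.5530/679) = 0.01908.
SE(p̂₁ − p̂₂) = √(SE₁² + SE₂²) = √(0.0013704804 + 0.0003640464) = 0.04165, since the two samples are independent.
At 95% confidence z* = 1.960; margin = 1.960 × 0.04165 = 0.08163.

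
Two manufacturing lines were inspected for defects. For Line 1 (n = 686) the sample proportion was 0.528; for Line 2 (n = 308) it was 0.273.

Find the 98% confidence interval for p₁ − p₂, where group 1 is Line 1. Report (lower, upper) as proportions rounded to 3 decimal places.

(0.181, 0.329)

The two standard errors are √(0.5280×0.4720/686) = 0.01906 and √(0.2730×0.7270/308) = 0.02538.
Because the samples are independent, SE_diff = √(0.01906² + 0.02538²) = 0.03174.
Using z* = 2.326 for 98%, ME = 2.326 × 0.03174 = 0.07383.
p̂₁ − p̂₂ = 0.2550; interval 0.2550 ± 0.07383 gives (0.181, 0.329).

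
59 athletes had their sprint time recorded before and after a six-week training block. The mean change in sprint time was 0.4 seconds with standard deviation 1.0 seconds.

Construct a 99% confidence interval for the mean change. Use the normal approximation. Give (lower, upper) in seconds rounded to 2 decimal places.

(0.06, 0.74)

This is a matched-pairs design, so SE = s_d/√n = 1.0/√59 = 0.1302.
Margin = 2.576 × 0.1302 = 0.3354; the interval is 0.4 ± 0.3354 = (0.06, 0.74).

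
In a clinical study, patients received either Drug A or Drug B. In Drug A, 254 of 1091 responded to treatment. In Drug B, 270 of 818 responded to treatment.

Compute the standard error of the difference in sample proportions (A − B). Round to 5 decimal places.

First, p̂₁ = 254/1091 = 0.2328; p̂₂ = 270/818 = 0.3301.
The two standard errors are √(0.2328×0.7672/1091) = 0.01279 and √(0.3301×0.6699/818) = 0.01644.
Because the samples are independent, SE_diff = √(0.01279² + 0.01644²) = 0.02083.

0.02083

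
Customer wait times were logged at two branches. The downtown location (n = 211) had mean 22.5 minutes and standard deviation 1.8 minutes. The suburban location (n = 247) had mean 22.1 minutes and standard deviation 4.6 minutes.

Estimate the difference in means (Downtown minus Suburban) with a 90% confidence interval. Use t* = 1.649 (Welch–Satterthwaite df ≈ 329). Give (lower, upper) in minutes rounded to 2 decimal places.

Per-group SEs: s₁/√n₁ = 1.8/√211 = 0.1239, s₂/√n₂ = 4.6/√247 = 0.2927.
Unpooled SE of the difference: √(0.01535121 + 0.08567329) = 0.3178.
Margin of error = t* · SE = 1.649 × 0.3178 = 0.5241.
x̄₁ − x̄₂ = 22.5 − 22.1 = 0.4000.
CI: 0.4000 ± 0.5241 = (-0.12, 0.92).

(-0.12, 0.92)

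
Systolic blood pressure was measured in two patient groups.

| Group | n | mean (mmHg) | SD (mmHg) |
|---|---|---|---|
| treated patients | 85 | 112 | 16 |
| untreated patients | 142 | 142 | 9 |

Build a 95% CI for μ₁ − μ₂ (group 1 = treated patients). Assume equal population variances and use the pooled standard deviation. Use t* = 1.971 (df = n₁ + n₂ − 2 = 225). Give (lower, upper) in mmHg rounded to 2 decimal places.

s_p = √[((n₁−1)s₁² + (n₂−1)s₂²)/(n₁+n₂−2)] = √[(84·16² + 141·9²)/225] = 12.0968.
SE = 12.0968·√(1/85 + 1/142) = 1.6589.
With t* = 1.971, margin = 1.971 × 1.6589 = 3.2697.
x̄₁ − x̄₂ = 112 − 142 = -30.0000; interval -30.0000 ± 3.2697 = (-33.27, -26.73).

(-33.27, -26.73)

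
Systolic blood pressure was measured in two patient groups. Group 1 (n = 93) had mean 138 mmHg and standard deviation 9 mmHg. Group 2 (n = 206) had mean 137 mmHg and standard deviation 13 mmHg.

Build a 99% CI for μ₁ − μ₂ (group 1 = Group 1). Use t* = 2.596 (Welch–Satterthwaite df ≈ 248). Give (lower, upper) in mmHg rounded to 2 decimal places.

SE₁ = s₁/√n₁ = 9/√93 = 0.9333; SE₂ = 13/√206 = 0.9058.
Independent samples, unequal variances: SE_diff = √(SE₁² + SE₂²) = √(0.87104889 + 0.82047364) = 1.3006.
t* = 2.596, so margin of error = 2.596 × 1.3006 = 3.3764.
Difference in means = 138 − 137 = 1.0000.
1.0000 ± 3.3764 → (-2.38, 4.38).

(-2.38, 4.38)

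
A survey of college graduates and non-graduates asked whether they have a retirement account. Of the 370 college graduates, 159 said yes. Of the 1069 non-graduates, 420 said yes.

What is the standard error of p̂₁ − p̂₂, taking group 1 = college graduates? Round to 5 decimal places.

Sample proportions: 159/370 = 0.4297, 420/1069 = 0.3929.
Each SE is √(p̂(1−p̂)/n): √(0.4297·0.5703/370) = 0.02574 and √(0.3929·0.6071/1069) = 0.01494.
SE(p̂₁ − p̂₂) = √(SE₁² + SE₂²) = √(0.0006625476 + 0.0002232036) = 0.02976, since the two samples are independent.

0.02976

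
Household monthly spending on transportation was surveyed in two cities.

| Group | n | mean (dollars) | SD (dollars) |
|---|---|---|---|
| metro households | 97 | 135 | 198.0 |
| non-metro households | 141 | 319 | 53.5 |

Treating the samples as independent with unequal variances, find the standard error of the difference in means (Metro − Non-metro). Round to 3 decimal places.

20.603

Per-group SEs: s₁/√n₁ = 198.0/√97 = 20.1039, s₂/√n₂ = 53.5/√141 = 4.5055.
Unpooled SE of the difference: √(404.16679521 + 20.29953025) = 20.6026.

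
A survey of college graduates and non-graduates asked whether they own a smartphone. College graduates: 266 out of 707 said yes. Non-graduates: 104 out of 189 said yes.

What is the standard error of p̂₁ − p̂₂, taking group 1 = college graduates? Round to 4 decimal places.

First, p̂₁ = 266/707 = 0.3762; p̂₂ = 104/189 = 0.5503.
The two standard errors are √(0.3762×0.6238/707) = 0.01822 and √(0.5503×0.4497/189) = 0.03619.
Because the samples are independent, SE_diff = √(0.01822² + 0.03619²) = 0.04052.

0.0405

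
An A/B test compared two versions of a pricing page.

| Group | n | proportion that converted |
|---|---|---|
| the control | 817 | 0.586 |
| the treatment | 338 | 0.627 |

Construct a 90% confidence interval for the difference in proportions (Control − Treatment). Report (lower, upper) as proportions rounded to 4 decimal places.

Each SE is √(p̂(1−p̂)/n): √(0.5860·0.4140/817) = 0.01723 and √(0.6270·0.3730/338) = 0.02630.
SE(p̂₁ − p̂₂) = √(SE₁² + SE₂²) = √(0.0002968729 + 0.00069169) = 0.03144, since the two samples are independent.
At 90% confidence z* = 1.645; margin = 1.645 × 0.03144 = 0.05172.
The difference is 0.5860 − 0.6270 = -0.0410, so the interval is -0.0410 ± 0.05172 = (-0.0927, 0.0107).

(-0.0927, 0.0107)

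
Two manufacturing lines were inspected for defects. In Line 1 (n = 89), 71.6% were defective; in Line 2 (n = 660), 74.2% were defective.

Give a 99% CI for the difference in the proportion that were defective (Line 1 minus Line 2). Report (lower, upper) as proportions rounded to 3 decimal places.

(-0.157, 0.105)

The two standard errors are √(0.7160×0.2840/89) = 0.04780 and √(0.7420×0.2580/660) = 0.01703.
Because the samples are independent, SE_diff = √(0.04780² + 0.01703²) = 0.05074.
Using z* = 2.576 for 99%, ME = 2.576 × 0.05074 = 0.13071.
p̂₁ − p̂₂ = -0.0260; interval -0.0260 ± 0.13071 gives (-0.157, 0.105).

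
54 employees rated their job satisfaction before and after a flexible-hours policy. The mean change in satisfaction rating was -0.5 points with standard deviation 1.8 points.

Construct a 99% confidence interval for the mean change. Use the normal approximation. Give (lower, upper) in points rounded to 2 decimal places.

This is a matched-pairs design, so SE = s_d/√n = 1.8/√54 = 0.2449.
Margin = 2.576 × 0.2449 = 0.6309; the interval is -0.5 ± 0.6309 = (-1.13, 0.13).

(-1.13, 0.13)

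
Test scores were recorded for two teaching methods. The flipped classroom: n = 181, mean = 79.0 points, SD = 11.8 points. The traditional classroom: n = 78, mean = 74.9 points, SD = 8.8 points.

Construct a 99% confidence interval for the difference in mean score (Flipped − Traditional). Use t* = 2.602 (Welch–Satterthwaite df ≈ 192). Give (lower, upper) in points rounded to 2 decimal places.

SE₁ = s₁/√n₁ = 11.8/√181 = 0.8771; SE₂ = 8.8/√78 = 0.9964.
Independent samples, unequal variances: SE_diff = √(SE₁² + SE₂²) = √(0.76930441 + 0.99281296) = 1.3274.
t* = 2.602, so margin of error = 2.602 × 1.3274 = 3.4539.
Difference in means = 79.0 − 74.9 = 4.1000.
4.1000 ± 3.4539 → (0.65, 7.55).

(0.65, 7.55)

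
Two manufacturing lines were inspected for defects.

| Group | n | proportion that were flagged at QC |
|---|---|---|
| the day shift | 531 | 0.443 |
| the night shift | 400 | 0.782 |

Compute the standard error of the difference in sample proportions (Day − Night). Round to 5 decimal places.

0.02985

Each SE is √(p̂(1−p̂)/n): √(0.4430·0.5570/531) = 0.02156 and √(0.7820·0.2180/400) = 0.02064.
SE(p̂₁ − p̂₂) = √(SE₁² + SE₂²) = √(0.0004648336 + 0.0004260096) = 0.02985, since the two samples are independent.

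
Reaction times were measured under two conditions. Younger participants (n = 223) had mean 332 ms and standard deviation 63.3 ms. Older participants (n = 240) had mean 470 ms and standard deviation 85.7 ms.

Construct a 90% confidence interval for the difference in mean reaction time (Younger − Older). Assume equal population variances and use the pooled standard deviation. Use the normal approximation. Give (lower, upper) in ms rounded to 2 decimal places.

Pooled variance s_p² = [222·63.3² + 239·85.7²] / (223+240−2) = 5737.2293, so s_p = 75.7445.
SE_diff = s_p·√(1/n₁ + 1/n₂) = 75.7445·√(1/223 + 1/240) = 7.0450.
z* = 1.645; margin = 1.645 × 7.0450 = 11.5890.
Difference = 332 − 470 = -138.0000.
-138.0000 ± 11.5890 → (-149.59, -126.41).

(-149.59, -126.41)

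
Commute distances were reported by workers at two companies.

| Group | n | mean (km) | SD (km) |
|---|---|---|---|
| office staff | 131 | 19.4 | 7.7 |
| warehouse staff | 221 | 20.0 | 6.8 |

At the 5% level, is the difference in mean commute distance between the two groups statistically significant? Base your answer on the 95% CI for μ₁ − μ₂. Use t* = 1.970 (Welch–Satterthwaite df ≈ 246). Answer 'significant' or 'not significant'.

Per-group SEs: s₁/√n₁ = 7.7/√131 = 0.6728, s₂/√n₂ = 6.8/√221 = 0.4574.
Unpooled SE of the difference: √(0.45265984 + 0.20921476) = 0.8136.
Margin of error = t* · SE = 1.970 × 0.8136 = 1.6028.
x̄₁ − x̄₂ = 19.4 − 20.0 = -0.6000.
CI: -0.6000 ± 1.6028 = (-2.2028, 1.0028).
The interval (-2.2028, 1.0028) contains 0, so the difference is not significant.

not significant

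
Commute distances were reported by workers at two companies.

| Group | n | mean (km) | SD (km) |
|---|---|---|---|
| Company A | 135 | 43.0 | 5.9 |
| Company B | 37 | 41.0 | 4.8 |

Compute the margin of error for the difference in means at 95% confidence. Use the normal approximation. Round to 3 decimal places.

1.839

Per-group SEs: s₁/√n₁ = 5.9/√135 = 0.5078, s₂/√n₂ = 4.8/√37 = 0.7891.
Unpooled SE of the difference: √(0.25786084 + 0.62267881) = 0.9384.
Margin of error = z* · SE = 1.960 × 0.9384 = 1.8393.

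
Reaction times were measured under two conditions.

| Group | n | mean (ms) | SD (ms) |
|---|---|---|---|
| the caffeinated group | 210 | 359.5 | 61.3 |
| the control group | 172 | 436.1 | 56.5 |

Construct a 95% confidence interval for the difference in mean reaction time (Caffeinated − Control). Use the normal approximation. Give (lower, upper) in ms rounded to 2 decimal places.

(-88.43, -64.77)

Standard errors of each mean: 61.3/√210 = 4.2301 and 56.5/√172 = 4.3081.
SE(x̄₁ − x̄₂) = √(4.2301² + 4.3081²) = 6.0377 for independent samples with unequal variances.
With z* = 1.960, the margin is 1.960 × 6.0377 = 11.8339.
x̄₁ − x̄₂ = 359.5 − 436.1 = -76.6000; the interval is -76.6000 ± 11.8339 = (-88.43, -64.77).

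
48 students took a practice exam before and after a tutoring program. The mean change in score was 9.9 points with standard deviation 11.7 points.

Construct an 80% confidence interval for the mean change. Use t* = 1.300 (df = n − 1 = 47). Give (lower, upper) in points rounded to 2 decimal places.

(7.70, 12.10)

Paired design: SE = s_d/√n = 11.7/√48 = 1.6887.
t* = 1.300; margin of error = 1.300 × 1.6887 = 2.1953.
9.9 ± 2.1953 → (7.70, 12.10).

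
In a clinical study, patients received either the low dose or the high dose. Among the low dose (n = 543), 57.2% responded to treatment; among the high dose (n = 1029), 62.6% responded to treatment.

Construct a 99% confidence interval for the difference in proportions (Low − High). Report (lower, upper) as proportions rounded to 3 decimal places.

(-0.121, 0.013)

SE₁ = √(p̂₁(1−p̂₁)/n₁) = √(0.5720·0.4280/543) = 0.02123; SE₂ = √(0.6260·0.3740/1029) = 0.01508.
Independent samples: SE of the difference = √(SE₁² + SE₂²) = √(0.0004507129 + 0.0002274064) = 0.02604.
z* for 99% confidence is 2.576, so the margin of error is 2.576 × 0.02604 = 0.06708.
Point estimate p̂₁ − p̂₂ = 0.5720 − 0.6260 = -0.0540.
-0.0540 ± 0.06708 → (-0.121, 0.013).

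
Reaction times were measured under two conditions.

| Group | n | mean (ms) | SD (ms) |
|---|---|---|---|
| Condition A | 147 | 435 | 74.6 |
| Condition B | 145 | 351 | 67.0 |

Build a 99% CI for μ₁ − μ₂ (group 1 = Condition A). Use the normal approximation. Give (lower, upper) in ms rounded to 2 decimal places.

Standard errors of each mean: 74.6/√147 = 6.1529 and 67.0/√145 = 5.5640.
SE(x̄₁ − x̄₂) = √(6.1529² + 5.5640²) = 8.2956 for independent samples with unequal variances.
With z* = 2.576, the margin is 2.576 × 8.2956 = 21.3695.
x̄₁ − x̄₂ = 435 − 351 = 84.0000; the interval is 84.0000 ± 21.3695 = (62.63, 105.37).

(62.63, 105.37)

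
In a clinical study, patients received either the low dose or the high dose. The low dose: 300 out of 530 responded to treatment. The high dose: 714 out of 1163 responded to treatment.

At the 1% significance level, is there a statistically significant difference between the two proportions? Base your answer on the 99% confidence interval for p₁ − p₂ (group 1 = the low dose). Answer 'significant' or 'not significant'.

not significant

p̂₁ = 300/530 = 0.5660 and p̂₂ = 714/1163 = 0.6139.
SE₁ = √(p̂₁(1−p̂₁)/n₁) = √(0.5660·0.4340/530) = 0.02153; SE₂ = √(0.6139·0.3861/1163) = 0.01428.
Independent samples: SE of the difference = √(SE₁² + SE₂²) = √(0.0004635409 + 0.0002039184) = 0.02584.
z* for 99% confidence is 2.576, so the margin of error is 2.576 × 0.02584 = 0.06656.
Point estimate p̂₁ − p̂₂ = 0.5660 − 0.6139 = -0.0479.
-0.0479 ± 0.06656 → (-0.11446, 0.01866).
The interval (-0.11446, 0.01866) contains 0, so the difference is not significant.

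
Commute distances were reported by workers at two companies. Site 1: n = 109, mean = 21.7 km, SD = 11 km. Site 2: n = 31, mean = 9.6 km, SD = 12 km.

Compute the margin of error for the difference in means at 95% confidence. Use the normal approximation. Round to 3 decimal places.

Standard errors of each mean: 11/√109 = 1.0536 and 12/√31 = 2.1553.
SE(x̄₁ − x̄₂) = √(1.0536² + 2.1553²) = 2.3990 for independent samples with unequal variances.
With z* = 1.960, the margin is 1.960 × 2.3990 = 4.7020.

4.702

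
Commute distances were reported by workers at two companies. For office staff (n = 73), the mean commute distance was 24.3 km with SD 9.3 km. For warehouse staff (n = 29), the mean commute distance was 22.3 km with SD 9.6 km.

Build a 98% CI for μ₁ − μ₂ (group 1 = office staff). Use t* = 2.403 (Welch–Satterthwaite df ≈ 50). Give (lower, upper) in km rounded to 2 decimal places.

(-3.02, 7.02)

Standard errors of each mean: 9.3/√73 = 1.0885 and 9.6/√29 = 1.7827.
SE(x̄₁ − x̄₂) = √(1.0885² + 1.7827²) = 2.0887 for independent samples with unequal variances.
With t* = 2.403, the margin is 2.403 × 2.0887 = 5.0191.
x̄₁ − x̄₂ = 24.3 − 22.3 = 2.0000; the interval is 2.0000 ± 5.0191 = (-3.02, 7.02).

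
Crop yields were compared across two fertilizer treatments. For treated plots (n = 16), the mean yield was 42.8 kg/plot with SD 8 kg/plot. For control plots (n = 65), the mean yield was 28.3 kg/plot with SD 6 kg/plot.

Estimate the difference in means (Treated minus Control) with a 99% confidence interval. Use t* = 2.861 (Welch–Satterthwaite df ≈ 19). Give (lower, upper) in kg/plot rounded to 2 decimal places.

(8.39, 20.61)

SE₁ = s₁/√n₁ = 8/√16 = 2.0000; SE₂ = 6/√65 = 0.7442.
Independent samples, unequal variances: SE_diff = √(SE₁² + SE₂²) = √(4.0 + 0.55383364) = 2.1340.
t* = 2.861, so margin of error = 2.861 × 2.1340 = 6.1054.
Difference in means = 42.8 − 28.3 = 14.5000.
14.5000 ± 6.1054 → (8.39, 20.61).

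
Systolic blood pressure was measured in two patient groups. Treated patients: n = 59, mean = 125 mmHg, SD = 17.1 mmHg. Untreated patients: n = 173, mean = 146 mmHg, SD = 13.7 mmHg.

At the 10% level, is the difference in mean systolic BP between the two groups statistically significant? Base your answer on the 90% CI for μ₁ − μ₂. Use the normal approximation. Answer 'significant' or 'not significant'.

significant

Per-group SEs: s₁/√n₁ = 17.1/√59 = 2.2262, s₂/√n₂ = 13.7/√173 = 1.0416.
Unpooled SE of the difference: √(4.95596644 + 1.08493056) = 2.4578.
Margin of error = z* · SE = 1.645 × 2.4578 = 4.0431.
x̄₁ − x̄₂ = 125 − 146 = -21.0000.
CI: -21.0000 ± 4.0431 = (-25.0431, -16.9569).
The interval (-25.0431, -16.9569) does not contain 0, so the difference is significant.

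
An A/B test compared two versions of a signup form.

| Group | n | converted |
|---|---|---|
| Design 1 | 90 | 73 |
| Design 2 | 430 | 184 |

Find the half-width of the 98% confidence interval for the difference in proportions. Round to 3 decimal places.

First, p̂₁ = 73/90 = 0.8111; p̂₂ = 184/430 = 0.4279.
The two standard errors are √(0.8111×0.1889/90) = 0.04126 and √(0.4279×0.5721/430) = 0.02386.
Because the samples are independent, SE_diff = √(0.04126² + 0.02386²) = 0.04766.
Using z* = 2.326 for 98%, ME = 2.326 × 0.04766 = 0.11086.

0.111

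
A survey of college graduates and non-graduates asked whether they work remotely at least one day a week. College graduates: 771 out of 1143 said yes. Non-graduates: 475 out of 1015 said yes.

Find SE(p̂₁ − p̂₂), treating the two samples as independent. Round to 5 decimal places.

0.02091

p̂₁ = 771/1143 = 0.6745 and p̂₂ = 475/1015 = 0.4680.
SE₁ = √(p̂₁(1−p̂₁)/n₁) = √(0.6745·0.3255/1143) = 0.01386; SE₂ = √(0.4680·0.5320/1015) = 0.01566.
Independent samples: SE of the difference = √(SE₁² + SE₂²) = √(0.0001920996 + 0.0002452356) = 0.02091.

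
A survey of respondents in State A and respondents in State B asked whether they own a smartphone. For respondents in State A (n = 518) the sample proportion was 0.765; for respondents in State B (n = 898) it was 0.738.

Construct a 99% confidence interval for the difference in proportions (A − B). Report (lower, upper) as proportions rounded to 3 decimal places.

(-0.034, 0.088)

The two standard errors are √(0.7650×0.2350/518) = 0.01863 and √(0.7380×0.2620/898) = 0.01467.
Because the samples are independent, SE_diff = √(0.01863² + 0.01467²) = 0.02371.
Using z* = 2.576 for 99%, ME = 2.576 × 0.02371 = 0.06108.
p̂₁ − p̂₂ = 0.0270; interval 0.0270 ± 0.06108 gives (-0.034, 0.088).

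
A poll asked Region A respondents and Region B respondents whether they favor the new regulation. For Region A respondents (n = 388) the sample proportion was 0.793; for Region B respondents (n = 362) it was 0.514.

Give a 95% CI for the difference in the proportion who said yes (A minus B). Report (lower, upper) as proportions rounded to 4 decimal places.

(0.2136, 0.3444)

SE₁ = √(p̂₁(1−p̂₁)/n₁) = √(0.7930·0.2070/388) = 0.02057; SE₂ = √(0.5140·0.4860/362) = 0.02627.
Independent samples: SE of the difference = √(SE₁² + SE₂²) = √(0.0004231249 + 0.0006901129) = 0.03337.
z* for 95% confidence is 1.960, so the margin of error is 1.960 × 0.03337 = 0.06541.
Point estimate p̂₁ − p̂₂ = 0.7930 − 0.5140 = 0.2790.
0.2790 ± 0.06541 → (0.2136, 0.3444).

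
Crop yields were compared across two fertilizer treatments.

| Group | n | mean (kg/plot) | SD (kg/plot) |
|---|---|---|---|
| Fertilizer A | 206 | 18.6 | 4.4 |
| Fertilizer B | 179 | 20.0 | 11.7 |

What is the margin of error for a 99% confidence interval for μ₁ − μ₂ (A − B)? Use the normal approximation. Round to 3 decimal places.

2.387

Standard errors of each mean: 4.4/√206 = 0.3066 and 11.7/√179 = 0.8745.
SE(x̄₁ − x̄₂) = √(0.3066² + 0.8745²) = 0.9267 for independent samples with unequal variances.
With z* = 2.576, the margin is 2.576 × 0.9267 = 2.3872.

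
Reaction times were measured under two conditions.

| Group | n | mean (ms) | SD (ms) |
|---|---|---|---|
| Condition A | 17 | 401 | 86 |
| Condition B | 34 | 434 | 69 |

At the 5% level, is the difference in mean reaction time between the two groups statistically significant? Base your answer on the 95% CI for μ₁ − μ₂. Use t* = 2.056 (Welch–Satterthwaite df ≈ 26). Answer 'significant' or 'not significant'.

not significant

Per-group SEs: s₁/√n₁ = 86/√17 = 20.8581, s₂/√n₂ = 69/√34 = 11.8334.
Unpooled SE of the difference: √(435.06033561 + 140.02935556) = 23.9810.
Margin of error = t* · SE = 2.056 × 23.9810 = 49.3049.
x̄₁ − x̄₂ = 401 − 434 = -33.0000.
CI: -33.0000 ± 49.3049 = (-82.3049, 16.3049).
The interval (-82.3049, 16.3049) contains 0, so the difference is not significant.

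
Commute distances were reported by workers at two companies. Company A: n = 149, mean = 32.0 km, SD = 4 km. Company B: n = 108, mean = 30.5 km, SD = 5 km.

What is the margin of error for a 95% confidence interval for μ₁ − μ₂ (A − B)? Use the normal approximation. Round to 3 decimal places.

Per-group SEs: s₁/√n₁ = 4/√149 = 0.3277, s₂/√n₂ = 5/√108 = 0.4811.
Unpooled SE of the difference: √(0.10738729 + 0.23145721) = 0.5821.
Margin of error = z* · SE = 1.960 × 0.5821 = 1.1409.

1.141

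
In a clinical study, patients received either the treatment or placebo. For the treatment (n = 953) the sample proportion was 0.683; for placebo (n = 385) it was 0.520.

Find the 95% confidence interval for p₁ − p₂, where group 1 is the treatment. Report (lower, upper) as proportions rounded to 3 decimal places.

(0.105, 0.221)

SE₁ = √(p̂₁(1−p̂₁)/n₁) = √(0.6830·0.3170/953) = 0.01507; SE₂ = √(0.5200·0.4800/385) = 0.02546.
Independent samples: SE of the difference = √(SE₁² + SE₂²) = √(0.0002271049 + 0.0006482116) = 0.02959.
z* for 95% confidence is 1.960, so the margin of error is 1.960 × 0.02959 = 0.05800.
Point estimate p̂₁ − p̂₂ = 0.6830 − 0.5200 = 0.1630.
0.1630 ± 0.05800 → (0.105, 0.221).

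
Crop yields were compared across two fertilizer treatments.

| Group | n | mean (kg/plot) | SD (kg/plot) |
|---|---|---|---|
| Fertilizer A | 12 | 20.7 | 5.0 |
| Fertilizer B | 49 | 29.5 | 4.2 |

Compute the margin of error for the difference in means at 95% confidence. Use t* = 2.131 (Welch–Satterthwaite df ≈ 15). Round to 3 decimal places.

Per-group SEs: s₁/√n₁ = 5.0/√12 = 1.4434, s₂/√n₂ = 4.2/√49 = 0.6000.
Unpooled SE of the difference: √(2.08340356 + 0.36) = 1.5631.
Margin of error = t* · SE = 2.131 × 1.5631 = 3.3310.

3.331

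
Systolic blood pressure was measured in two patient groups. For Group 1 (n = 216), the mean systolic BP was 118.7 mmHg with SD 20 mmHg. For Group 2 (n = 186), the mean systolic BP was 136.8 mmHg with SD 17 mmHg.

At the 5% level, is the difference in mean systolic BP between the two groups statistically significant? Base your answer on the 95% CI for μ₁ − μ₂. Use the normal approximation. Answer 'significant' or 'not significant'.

significant

SE₁ = s₁/√n₁ = 20/√216 = 1.3608; SE₂ = 17/√186 = 1.2465.
Independent samples, unequal variances: SE_diff = √(SE₁² + SE₂²) = √(1.85177664 + 1.55376225) = 1.8454.
z* = 1.960, so margin of error = 1.960 × 1.8454 = 3.6170.
Difference in means = 118.7 − 136.8 = -18.1000.
-18.1000 ± 3.6170 → (-21.7170, -14.4830).
The interval (-21.7170, -14.4830) does not contain 0, so the difference is significant.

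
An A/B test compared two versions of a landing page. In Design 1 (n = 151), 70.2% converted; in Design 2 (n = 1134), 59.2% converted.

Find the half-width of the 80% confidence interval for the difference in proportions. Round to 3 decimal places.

0.051

SE₁ = √(p̂₁(1−p̂₁)/n₁) = √(0.7020·0.2980/151) = 0.03722; SE₂ = √(0.5920·0.4080/1134) = 0.01459.
Independent samples: SE of the difference = √(SE₁² + SE₂²) = √(0.0013853284 + 0.0002128681) = 0.03998.
z* for 80% confidence is 1.282, so the margin of error is 1.282 × 0.03998 = 0.05125.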